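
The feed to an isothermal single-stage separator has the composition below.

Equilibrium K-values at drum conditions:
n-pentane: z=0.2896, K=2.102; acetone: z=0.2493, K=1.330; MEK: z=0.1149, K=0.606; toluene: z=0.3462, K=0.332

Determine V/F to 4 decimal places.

V/F = 0.2466

Material balance + equilibrium reduce to Σ zᵢ(Kᵢ−1)/(1+V/F(Kᵢ−1)) = 0.
g(0) = ΣzᵢKᵢ − 1 = 0.1249 and g(1) = 1 − Σzᵢ/Kᵢ = -0.5576, so a root lies in (0, 1).
Newton–Raphson from V/F = 0.55:
  V/F = 0.5500: g = -0.15503, g' = -0.5709 → V/F = 0.2784
  V/F = 0.2784: g = -0.01540, g' = -0.4843 → V/F = 0.2466
Converged at V/F = 0.2466.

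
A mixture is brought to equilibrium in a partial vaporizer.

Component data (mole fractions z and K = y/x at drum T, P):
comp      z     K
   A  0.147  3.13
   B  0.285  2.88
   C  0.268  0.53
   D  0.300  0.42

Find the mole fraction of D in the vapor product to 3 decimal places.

y_D = 0.181

Rachford–Rice: g(ψ) = Σ zᵢ(Kᵢ−1)/(1+ψ(Kᵢ−1)) = 0.
Feasibility: ΣzᵢKᵢ = 1.549, Σzᵢ/Kᵢ = 1.366 — both > 1, two phases present.
Newton iteration, ψ⁰ = 0.5:
  ψ = 0.500: g = 0.0181, g' = -0.725 → ψ = 0.525
Converged at ψ = 0.525.
Compositions from xᵢ = zᵢ/(1+ψ(Kᵢ−1)), yᵢ = Kᵢxᵢ:
  A: x = 0.069, y = 0.217
  B: x = 0.143, y = 0.413
  C: x = 0.356, y = 0.189
  D: x = 0.431, y = 0.181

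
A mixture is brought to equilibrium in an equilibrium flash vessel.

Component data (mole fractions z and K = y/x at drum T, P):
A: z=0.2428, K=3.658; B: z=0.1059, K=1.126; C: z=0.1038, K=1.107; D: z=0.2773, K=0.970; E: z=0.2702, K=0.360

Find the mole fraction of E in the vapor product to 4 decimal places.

Rachford–Rice: g(ψ) = Σ zᵢ(Kᵢ−1)/(1+ψ(Kᵢ−1)) = 0.
Feasibility: ΣzᵢKᵢ = 1.4886, Σzᵢ/Kᵢ = 1.2906 — both > 1, two phases present.
Iterate (Newton) starting at ψ = 0.57:
  ψ = 0.5700: g = -0.00119, g' = -0.5483 → ψ = 0.5678
Converged at ψ = 0.5678.
Compositions from xᵢ = zᵢ/(1+ψ(Kᵢ−1)), yᵢ = Kᵢxᵢ:
  A: x = 0.0968, y = 0.3539
  B: x = 0.0988, y = 0.1113
  C: x = 0.0979, y = 0.1083
  D: x = 0.2821, y = 0.2736
  E: x = 0.4245, y = 0.1528

y_E = 0.1528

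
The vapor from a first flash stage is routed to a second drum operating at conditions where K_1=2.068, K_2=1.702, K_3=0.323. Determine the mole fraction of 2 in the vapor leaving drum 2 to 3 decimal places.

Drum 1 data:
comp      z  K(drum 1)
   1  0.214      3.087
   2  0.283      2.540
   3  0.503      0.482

Drum 1:
Rachford–Rice: g(ψ₁) = Σ zᵢ(Kᵢ−1)/(1+ψ₁(Kᵢ−1)) = 0.
Check two-phase: ΣzᵢKᵢ = 1.622 > 1 and Σzᵢ/Kᵢ = 1.224 > 1, so g(0) = 0.622 > 0 and g(1) = -0.224 < 0.
Iterate (Newton) starting at ψ₁ = 0.38:
  ψ₁ = 0.380: g = 0.1996, g' = -0.766 → ψ₁ = 0.640
  ψ₁ = 0.640: g = 0.0206, g' = -0.643 → ψ₁ = 0.673
Converged at ψ₁ = 0.673.
Drum-1 compositions:
  1: x = 0.089, y = 0.275
  2: x = 0.139, y = 0.353
  3: x = 0.772, y = 0.372
Drum-2 feed = drum-1 vapor: z₂ = (0.2748, 0.3531, 0.3721).
Drum 2:
Material balance + equilibrium reduce to Σ zᵢ(Kᵢ−1)/(1+ψ₂(Kᵢ−1)) = 0.
g(0) = ΣzᵢKᵢ − 1 = 0.289 and g(1) = 1 − Σzᵢ/Kᵢ = -0.492, so a root lies in (0, 1).
Iterate (Newton) starting at ψ₂ = 0.66:
  ψ₂ = 0.660: g = -0.1138, g' = -0.746 → ψ₂ = 0.508
  ψ₂ = 0.508: g = -0.0107, g' = -0.622 → ψ₂ = 0.490
Converged at ψ₂ = 0.490.
  1: x = 0.180, y = 0.373
  2: x = 0.263, y = 0.447
  3: x = 0.557, y = 0.180

y_2 (drum 2) = 0.447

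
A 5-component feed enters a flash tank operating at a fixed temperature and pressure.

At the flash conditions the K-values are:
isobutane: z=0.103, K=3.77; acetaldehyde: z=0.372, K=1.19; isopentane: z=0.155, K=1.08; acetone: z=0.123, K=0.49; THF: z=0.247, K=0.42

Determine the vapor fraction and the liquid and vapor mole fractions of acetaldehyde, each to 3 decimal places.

ψ = 0.270, x_acetaldehyde = 0.354, y_acetaldehyde = 0.421

Newton–Raphson from ψ = 0.61:
  ψ = 0.610: g = -0.1315, g' = -0.387 → ψ = 0.270
Converged at ψ = 0.270.
Compositions from xᵢ = zᵢ/(1+ψ(Kᵢ−1)), yᵢ = Kᵢxᵢ:
  isobutane: x = 0.059, y = 0.222
  acetaldehyde: x = 0.354, y = 0.421
  isopentane: x = 0.152, y = 0.164
  acetone: x = 0.143, y = 0.070
  THF: x = 0.293, y = 0.123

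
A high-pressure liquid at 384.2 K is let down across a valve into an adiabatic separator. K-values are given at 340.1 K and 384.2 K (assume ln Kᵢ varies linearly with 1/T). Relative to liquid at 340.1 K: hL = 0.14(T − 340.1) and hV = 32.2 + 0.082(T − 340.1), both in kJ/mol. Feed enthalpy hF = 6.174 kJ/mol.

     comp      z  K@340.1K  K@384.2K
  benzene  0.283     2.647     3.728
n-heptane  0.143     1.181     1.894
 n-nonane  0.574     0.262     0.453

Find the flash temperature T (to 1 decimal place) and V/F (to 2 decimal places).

Adiabatic flash: solve Rachford–Rice at each trial T, then check hF = ψ·hV(T) + (1−ψ)·hL(T).
  T = 340.1 K: K = (2.647, 1.181, 0.262), RR gives ψ = 0.067, H_out = 2.148 kJ/mol
  T = 384.2 K: K = (3.728, 1.894, 0.453), RR gives ψ = 0.477, H_out = 20.324 kJ/mol
  T = 362.1 K: K = (3.173, 1.516, 0.350), RR gives ψ = 0.270, H_out = 11.427 kJ/mol
  T = 351.1 K: K = (2.906, 1.344, 0.304), RR gives ψ = 0.171, H_out = 6.936 kJ/mol
  T = 345.6 K: K = (2.776, 1.261, 0.283), RR gives ψ = 0.120, H_out = 4.592 kJ/mol
  T = 348.4 K: K = (2.842, 1.303, 0.294), RR gives ψ = 0.146, H_out = 5.796 kJ/mol
  T = 349.8 K: K = (2.875, 1.324, 0.299), RR gives ψ = 0.159, H_out = 6.389 kJ/mol
Linear interpolation between T = 348.4 (H_out = 5.796) and T = 349.8 (H_out = 6.389) on hF = 6.174 gives T ≈ 349.3 K, at which ψ = 0.15.

T = 349.3 K, V/F = 0.15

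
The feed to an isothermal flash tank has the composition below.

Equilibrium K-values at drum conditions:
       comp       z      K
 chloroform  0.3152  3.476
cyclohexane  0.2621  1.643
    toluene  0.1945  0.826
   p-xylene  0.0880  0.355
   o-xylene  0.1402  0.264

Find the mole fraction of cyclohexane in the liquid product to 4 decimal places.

Rachford–Rice: g(V/F) = Σ zᵢ(Kᵢ−1)/(1+V/F(Kᵢ−1)) = 0.
Feasibility: ΣzᵢKᵢ = 1.7552, Σzᵢ/Kᵢ = 1.2646 — both > 1, two phases present.
Iterate (Newton) starting at V/F = 0.56:
  V/F = 0.5600: g = 0.14904, g' = -0.7146 → V/F = 0.7686
  V/F = 0.7686: g = -0.00757, g' = -0.8322 → V/F = 0.7595
  V/F = 0.7595: g = -0.00005, g' = -0.8208 → V/F = 0.7594
Converged at V/F = 0.7594.
Compositions from xᵢ = zᵢ/(1+V/F(Kᵢ−1)), yᵢ = Kᵢxᵢ:
  chloroform: x = 0.1094, y = 0.3804
  cyclohexane: x = 0.1761, y = 0.2893
  toluene: x = 0.2241, y = 0.1851
  p-xylene: x = 0.1725, y = 0.0612
  o-xylene: x = 0.3179, y = 0.0839

x_cyclohexane = 0.1761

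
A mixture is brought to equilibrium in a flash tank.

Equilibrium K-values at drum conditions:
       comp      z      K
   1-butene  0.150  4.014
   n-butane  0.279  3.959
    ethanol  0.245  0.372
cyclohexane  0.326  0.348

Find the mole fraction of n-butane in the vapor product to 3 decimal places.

y_n-butane = 0.458

Newton–Raphson from V/F = 0.59:
  V/F = 0.590: g = -0.1265, g' = -1.110 → V/F = 0.476
  V/F = 0.476: g = 0.0007, g' = -1.139 → V/F = 0.477
Converged at V/F = 0.477.
Compositions from xᵢ = zᵢ/(1+V/F(Kᵢ−1)), yᵢ = Kᵢxᵢ:
  1-butene: x = 0.062, y = 0.247
  n-butane: x = 0.116, y = 0.458
  ethanol: x = 0.350, y = 0.130
  cyclohexane: x = 0.473, y = 0.165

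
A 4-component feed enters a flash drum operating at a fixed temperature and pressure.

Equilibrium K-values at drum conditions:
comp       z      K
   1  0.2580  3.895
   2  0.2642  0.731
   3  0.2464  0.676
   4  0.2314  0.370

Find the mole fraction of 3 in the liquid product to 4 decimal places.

x_3 = 0.2801

Newton iteration, ψ⁰ = 0.5:
  ψ = 0.5000: g = -0.08503, g' = -0.6191 → ψ = 0.3626
  ψ = 0.3626: g = 0.00620, g' = -0.7256 → ψ = 0.3712
  ψ = 0.3712: g = 0.00004, g' = -0.7159 → ψ = 0.3713
Converged at ψ = 0.3713.
Compositions from xᵢ = zᵢ/(1+ψ(Kᵢ−1)), yᵢ = Kᵢxᵢ:
  1: x = 0.1244, y = 0.4843
  2: x = 0.2935, y = 0.2146
  3: x = 0.2801, y = 0.1893
  4: x = 0.3020, y = 0.1118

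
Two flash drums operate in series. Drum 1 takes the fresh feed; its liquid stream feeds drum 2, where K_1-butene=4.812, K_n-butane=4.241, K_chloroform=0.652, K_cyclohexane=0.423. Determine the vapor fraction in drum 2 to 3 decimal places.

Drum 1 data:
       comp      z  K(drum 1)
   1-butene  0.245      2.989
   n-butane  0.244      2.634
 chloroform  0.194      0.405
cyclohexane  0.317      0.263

Drum 1:
Newton–Raphson from ψ₁ = 0.58:
  ψ₁ = 0.580: g = -0.1533, g' = -1.066 → ψ₁ = 0.436
  ψ₁ = 0.436: g = -0.0065, g' = -0.999 → ψ₁ = 0.430
Converged at ψ₁ = 0.430.
Drum-1 compositions:
  1-butene: x = 0.132, y = 0.395
  n-butane: x = 0.143, y = 0.378
  chloroform: x = 0.261, y = 0.106
  cyclohexane: x = 0.464, y = 0.122
Drum-2 feed = drum-1 liquid: z₂ = (0.1321, 0.1434, 0.2606, 0.4639).
Drum 2:
Material balance + equilibrium reduce to Σ zᵢ(Kᵢ−1)/(1+ψ₂(Kᵢ−1)) = 0.
g(0) = ΣzᵢKᵢ − 1 = 0.610 and g(1) = 1 − Σzᵢ/Kᵢ = -0.558, so a root lies in (0, 1).
Newton iteration, ψ₂⁰ = 0.62:
  ψ₂ = 0.620: g = -0.2283, g' = -0.762 → ψ₂ = 0.320
  ψ₂ = 0.320: g = 0.0243, g' = -1.024 → ψ₂ = 0.344
  ψ₂ = 0.344: g = 0.0006, g' = -0.977 → ψ₂ = 0.345
Converged at ψ₂ = 0.345.
  1-butene: x = 0.057, y = 0.275
  n-butane: x = 0.068, y = 0.287
  chloroform: x = 0.296, y = 0.193
  cyclohexane: x = 0.579, y = 0.245

V/F (drum 2) = 0.345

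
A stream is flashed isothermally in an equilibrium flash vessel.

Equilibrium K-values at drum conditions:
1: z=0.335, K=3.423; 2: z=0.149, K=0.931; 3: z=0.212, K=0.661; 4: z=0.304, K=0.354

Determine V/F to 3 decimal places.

Rachford–Rice: g(V/F) = Σ zᵢ(Kᵢ−1)/(1+V/F(Kᵢ−1)) = 0.
Feasibility: ΣzᵢKᵢ = 1.533, Σzᵢ/Kᵢ = 1.437 — both > 1, two phases present.
Newton–Raphson from V/F = 0.31:
  V/F = 0.310: g = 0.1272, g' = -0.871 → V/F = 0.456
  V/F = 0.456: g = 0.0116, g' = -0.734 → V/F = 0.472
Converged at V/F = 0.472.

V/F = 0.472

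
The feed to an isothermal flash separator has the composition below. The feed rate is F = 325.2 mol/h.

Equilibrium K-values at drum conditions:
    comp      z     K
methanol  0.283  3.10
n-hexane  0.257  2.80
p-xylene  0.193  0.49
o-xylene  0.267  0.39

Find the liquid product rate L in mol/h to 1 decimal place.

Rachford–Rice: g(V/F) = Σ zᵢ(Kᵢ−1)/(1+V/F(Kᵢ−1)) = 0.
Feasibility: ΣzᵢKᵢ = 1.796, Σzᵢ/Kᵢ = 1.262 — both > 1, two phases present.
Iterate (Newton) starting at V/F = 0.42:
  V/F = 0.420: g = 0.2350, g' = -0.883 → V/F = 0.686
  V/F = 0.686: g = 0.0190, g' = -0.789 → V/F = 0.710
Converged at V/F = 0.710.
Then V = V/F·F = 0.7101·325.2 = 230.9 mol/h and L = F − V = 94.3 mol/h.

L = 94.3 mol/h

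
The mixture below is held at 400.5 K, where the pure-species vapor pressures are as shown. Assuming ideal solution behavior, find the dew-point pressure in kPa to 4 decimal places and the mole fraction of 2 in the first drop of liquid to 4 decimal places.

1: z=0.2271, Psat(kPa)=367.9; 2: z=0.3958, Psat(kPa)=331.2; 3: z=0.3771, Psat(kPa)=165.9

Pdew = 244.7746 kPa, x_2 = 0.2925

At the dew point ψ → 1, so Σzᵢ/Kᵢ = 1 with Kᵢ = Pᵢˢᵃᵗ/P ⇒ 1/P = Σzᵢ/Pᵢˢᵃᵗ.
1/P = 0.2271/367.9 + 0.3958/331.2 + 0.3771/165.9 = 0.0040854 ⇒ P = 244.7746 kPa
xᵢ = zᵢP/Pᵢˢᵃᵗ ⇒ x_2 = 0.3958·244.7746/331.2 = 0.2925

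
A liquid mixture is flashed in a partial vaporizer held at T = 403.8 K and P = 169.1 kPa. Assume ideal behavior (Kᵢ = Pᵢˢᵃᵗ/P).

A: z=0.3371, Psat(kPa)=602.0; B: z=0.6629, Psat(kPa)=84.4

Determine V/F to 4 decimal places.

Raoult's law: Kᵢ = Pᵢˢᵃᵗ/P = Pᵢˢᵃᵗ/169.1.
  K_A = 602.0/169.1 = 3.560024, K_B = 84.4/169.1 = 0.499113
Rachford–Rice: g(V/F) = Σ zᵢ(Kᵢ−1)/(1+V/F(Kᵢ−1)) = 0.
g(0) = ΣzᵢKᵢ − 1 = 0.5309 and g(1) = 1 − Σzᵢ/Kᵢ = -0.4228, so a root lies in (0, 1).
Binary case is linear: z₁(K₁−1)(1+V/F(K₂−1)) + z₂(K₂−1)(1+V/F(K₁−1)) = 0
⇒ V/F = [z₁(K₁−1)+z₂(K₂−1)] / [−(K₁−1)(K₂−1)] = 0.53095/1.28228 = 0.4141

V/F = 0.4141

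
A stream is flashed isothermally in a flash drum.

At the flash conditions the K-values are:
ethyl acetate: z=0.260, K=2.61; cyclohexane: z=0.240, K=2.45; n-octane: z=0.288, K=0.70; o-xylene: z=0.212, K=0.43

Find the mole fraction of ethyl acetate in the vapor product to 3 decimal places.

y_ethyl acetate = 0.293

Let β = V/F and solve Σ zᵢ(Kᵢ−1)/(1+β(Kᵢ−1)) = 0.
g(0) = ΣzᵢKᵢ − 1 = 0.559 and g(1) = 1 − Σzᵢ/Kᵢ = -0.102, so a root lies in (0, 1).
Newton iteration, β⁰ = 0.5:
  β = 0.500: g = 0.1630, g' = -0.547 → β = 0.798
  β = 0.798: g = 0.0093, g' = -0.514 → β = 0.816
Converged at β = 0.816.
Compositions from xᵢ = zᵢ/(1+β(Kᵢ−1)), yᵢ = Kᵢxᵢ:
  ethyl acetate: x = 0.112, y = 0.293
  cyclohexane: x = 0.110, y = 0.269
  n-octane: x = 0.381, y = 0.267
  o-xylene: x = 0.396, y = 0.170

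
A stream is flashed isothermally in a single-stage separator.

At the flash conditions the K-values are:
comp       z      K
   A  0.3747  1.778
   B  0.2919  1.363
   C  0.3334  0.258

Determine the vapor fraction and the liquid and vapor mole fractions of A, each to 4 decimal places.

Iterate (Newton) starting at ψ = 0.5:
  ψ = 0.5000: g = -0.09374, g' = -0.6091 → ψ = 0.3461
  ψ = 0.3461: g = -0.00905, g' = -0.5035 → ψ = 0.3281
  ψ = 0.3281: g = -0.00007, g' = -0.4954 → ψ = 0.3280
Converged at ψ = 0.3280.
Compositions from xᵢ = zᵢ/(1+ψ(Kᵢ−1)), yᵢ = Kᵢxᵢ:
  A: x = 0.2985, y = 0.5308
  B: x = 0.2608, y = 0.3555
  C: x = 0.4406, y = 0.1137

ψ = 0.3280, x_A = 0.2985, y_A = 0.5308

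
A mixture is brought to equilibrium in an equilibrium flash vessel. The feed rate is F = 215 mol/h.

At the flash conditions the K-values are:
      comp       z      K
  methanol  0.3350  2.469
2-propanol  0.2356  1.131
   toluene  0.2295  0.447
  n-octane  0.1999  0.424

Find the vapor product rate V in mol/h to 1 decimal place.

Newton iteration, ψ⁰ = 0.52:
  ψ = 0.5200: g = -0.03462, g' = -0.5093 → ψ = 0.4520
Converged at ψ = 0.4520.
Then V = ψ·F = 0.4520·215 = 97.2 mol/h and L = F − V = 117.8 mol/h.

V = 97.2 mol/h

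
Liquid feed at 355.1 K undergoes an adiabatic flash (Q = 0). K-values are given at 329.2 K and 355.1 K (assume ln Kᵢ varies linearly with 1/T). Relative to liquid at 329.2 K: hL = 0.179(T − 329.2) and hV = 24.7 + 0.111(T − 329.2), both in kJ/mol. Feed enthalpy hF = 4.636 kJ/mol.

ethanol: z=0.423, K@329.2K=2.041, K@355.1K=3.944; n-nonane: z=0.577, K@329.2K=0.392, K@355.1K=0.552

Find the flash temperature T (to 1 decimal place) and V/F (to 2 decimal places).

Adiabatic flash: solve Rachford–Rice at each trial T, then check hF = ψ·hV(T) + (1−ψ)·hL(T).
  T = 329.2 K: K = (2.041, 0.392), RR gives ψ = 0.141, H_out = 3.494 kJ/mol
  T = 355.1 K: K = (3.944, 0.552), RR gives ψ = 0.748, H_out = 21.799 kJ/mol
  T = 342.1 K: K = (2.869, 0.468), RR gives ψ = 0.486, H_out = 13.893 kJ/mol
  T = 335.6 K: K = (2.425, 0.429), RR gives ψ = 0.335, H_out = 9.284 kJ/mol
  T = 332.4 K: K = (2.226, 0.410), RR gives ψ = 0.247, H_out = 6.610 kJ/mol
  T = 330.8 K: K = (2.132, 0.401), RR gives ψ = 0.197, H_out = 5.119 kJ/mol
Linear interpolation between T = 329.2 (H_out = 3.494) and T = 330.8 (H_out = 5.119) on hF = 4.636 gives T ≈ 330.3 K, at which ψ = 0.18.

T = 330.3 K, V/F = 0.18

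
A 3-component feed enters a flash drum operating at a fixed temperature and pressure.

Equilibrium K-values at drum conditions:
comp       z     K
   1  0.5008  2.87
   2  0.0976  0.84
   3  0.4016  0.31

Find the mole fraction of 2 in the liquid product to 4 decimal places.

Material balance + equilibrium reduce to Σ zᵢ(Kᵢ−1)/(1+ψ(Kᵢ−1)) = 0.
Feasibility: ΣzᵢKᵢ = 1.6438, Σzᵢ/Kᵢ = 1.5862 — both > 1, two phases present.
Newton iteration, ψ⁰ = 0.5:
  ψ = 0.5000: g = 0.04394, g' = -0.9163 → ψ = 0.5480
  ψ = 0.5480: g = -0.00014, g' = -0.9246 → ψ = 0.5478
Converged at ψ = 0.5478.
Compositions from xᵢ = zᵢ/(1+ψ(Kᵢ−1)), yᵢ = Kᵢxᵢ:
  1: x = 0.2474, y = 0.7100
  2: x = 0.1070, y = 0.0899
  3: x = 0.6456, y = 0.2001

x_2 = 0.1070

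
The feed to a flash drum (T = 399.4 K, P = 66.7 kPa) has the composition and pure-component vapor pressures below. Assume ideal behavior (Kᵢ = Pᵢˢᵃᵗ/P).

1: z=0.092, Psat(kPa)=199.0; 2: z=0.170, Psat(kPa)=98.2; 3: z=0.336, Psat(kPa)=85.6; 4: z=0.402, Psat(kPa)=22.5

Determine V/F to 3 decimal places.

V/F = 0.173

Raoult's law: Kᵢ = Pᵢˢᵃᵗ/P = Pᵢˢᵃᵗ/66.7.
  K_1 = 199.0/66.7 = 2.98351, K_2 = 98.2/66.7 = 1.47226, K_3 = 85.6/66.7 = 1.28336, K_4 = 22.5/66.7 = 0.33733
Rachford–Rice: g(V/F) = Σ zᵢ(Kᵢ−1)/(1+V/F(Kᵢ−1)) = 0.
Feasibility: ΣzᵢKᵢ = 1.092, Σzᵢ/Kᵢ = 1.600 — both > 1, two phases present.
Iterate (Newton) starting at V/F = 0.64:
  V/F = 0.640: g = -0.2399, g' = -0.644 → V/F = 0.268
  V/F = 0.268: g = -0.0448, g' = -0.468 → V/F = 0.172
  V/F = 0.172: g = 0.0005, g' = -0.483 → V/F = 0.173
Converged at V/F = 0.173.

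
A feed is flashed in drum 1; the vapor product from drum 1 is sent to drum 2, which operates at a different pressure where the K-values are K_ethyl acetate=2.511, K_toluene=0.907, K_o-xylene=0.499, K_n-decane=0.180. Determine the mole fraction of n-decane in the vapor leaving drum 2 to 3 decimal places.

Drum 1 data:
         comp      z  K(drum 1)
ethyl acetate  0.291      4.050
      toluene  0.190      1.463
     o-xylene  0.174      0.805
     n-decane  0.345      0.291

y_n-decane (drum 2) = 0.053

Drum 1:
Rachford–Rice: g(ψ₁) = Σ zᵢ(Kᵢ−1)/(1+ψ₁(Kᵢ−1)) = 0.
Feasibility: ΣzᵢKᵢ = 1.697, Σzᵢ/Kᵢ = 1.603 — both > 1, two phases present.
Newton iteration, ψ₁⁰ = 0.41:
  ψ₁ = 0.410: g = 0.0866, g' = -0.916 → ψ₁ = 0.505
  ψ₁ = 0.505: g = 0.0024, g' = -0.875 → ψ₁ = 0.507
Converged at ψ₁ = 0.507.
Drum-1 compositions:
  ethyl acetate: x = 0.114, y = 0.463
  toluene: x = 0.154, y = 0.225
  o-xylene: x = 0.193, y = 0.155
  n-decane: x = 0.539, y = 0.157
Drum-2 feed = drum-1 vapor: z₂ = (0.4627, 0.2251, 0.1554, 0.1568).
Drum 2:
Material balance + equilibrium reduce to Σ zᵢ(Kᵢ−1)/(1+ψ₂(Kᵢ−1)) = 0.
Feasibility: ΣzᵢKᵢ = 1.472, Σzᵢ/Kᵢ = 1.615 — both > 1, two phases present.
Newton iteration, ψ₂⁰ = 0.55:
  ψ₂ = 0.550: g = 0.0180, g' = -0.741 → ψ₂ = 0.574
Converged at ψ₂ = 0.574.
  ethyl acetate: x = 0.248, y = 0.622
  toluene: x = 0.238, y = 0.216
  o-xylene: x = 0.218, y = 0.109
  n-decane: x = 0.296, y = 0.053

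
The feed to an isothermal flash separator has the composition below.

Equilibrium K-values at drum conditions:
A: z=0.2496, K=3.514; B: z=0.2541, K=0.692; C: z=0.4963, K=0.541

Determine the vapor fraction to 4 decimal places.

Material balance + equilibrium reduce to Σ zᵢ(Kᵢ−1)/(1+ψ(Kᵢ−1)) = 0.
g(0) = ΣzᵢKᵢ − 1 = 0.3214 and g(1) = 1 − Σzᵢ/Kᵢ = -0.3556, so a root lies in (0, 1).
Iterate (Newton) starting at ψ = 0.61:
  ψ = 0.6100: g = -0.16508, g' = -0.4840 → ψ = 0.2689
  ψ = 0.2689: g = 0.02917, g' = -0.7263 → ψ = 0.3091
  ψ = 0.3091: g = 0.00115, g' = -0.6710 → ψ = 0.3108
Converged at ψ = 0.3108.

ψ = 0.3108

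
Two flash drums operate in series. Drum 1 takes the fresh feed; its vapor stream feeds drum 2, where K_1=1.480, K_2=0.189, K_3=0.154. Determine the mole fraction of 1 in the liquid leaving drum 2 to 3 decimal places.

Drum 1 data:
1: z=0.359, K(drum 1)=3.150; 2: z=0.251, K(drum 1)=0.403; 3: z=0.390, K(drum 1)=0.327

x_1 (drum 2) = 0.634

Drum 1:
Rachford–Rice: g(ψ₁) = Σ zᵢ(Kᵢ−1)/(1+ψ₁(Kᵢ−1)) = 0.
Feasibility: ΣzᵢKᵢ = 1.360, Σzᵢ/Kᵢ = 1.929 — both > 1, two phases present.
Newton iteration, ψ₁⁰ = 0.5:
  ψ₁ = 0.500: g = -0.2372, g' = -0.968 → ψ₁ = 0.255
  ψ₁ = 0.255: g = 0.0049, g' = -1.074 → ψ₁ = 0.260
Converged at ψ₁ = 0.260.
Drum-1 compositions:
  1: x = 0.230, y = 0.726
  2: x = 0.297, y = 0.120
  3: x = 0.473, y = 0.155
Drum-2 feed = drum-1 vapor: z₂ = (0.7258, 0.1197, 0.1545).
Drum 2:
Iterate (Newton) starting at ψ₂ = 0.42:
  ψ₂ = 0.420: g = -0.0601, g' = -0.563 → ψ₂ = 0.313
  ψ₂ = 0.313: g = -0.0052, g' = -0.473 → ψ₂ = 0.302
Converged at ψ₂ = 0.302.
  1: x = 0.634, y = 0.938
  2: x = 0.159, y = 0.030
  3: x = 0.208, y = 0.032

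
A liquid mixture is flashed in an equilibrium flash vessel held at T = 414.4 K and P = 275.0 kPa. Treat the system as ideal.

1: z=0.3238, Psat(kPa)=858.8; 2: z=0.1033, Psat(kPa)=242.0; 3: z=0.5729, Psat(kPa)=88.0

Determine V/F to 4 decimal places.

Raoult's law: Kᵢ = Pᵢˢᵃᵗ/P = Pᵢˢᵃᵗ/275.0.
  K_1 = 858.8/275.0 = 3.122909, K_2 = 242.0/275.0 = 0.880000, K_3 = 88.0/275.0 = 0.320000
Rachford–Rice: g(V/F) = Σ zᵢ(Kᵢ−1)/(1+V/F(Kᵢ−1)) = 0.
g(0) = ΣzᵢKᵢ − 1 = 0.2854 and g(1) = 1 − Σzᵢ/Kᵢ = -1.0114, so a root lies in (0, 1).
Iterate (Newton) starting at V/F = 0.44:
  V/F = 0.4400: g = -0.21357, g' = -0.9312 → V/F = 0.2106
  V/F = 0.2106: g = 0.00757, g' = -1.0592 → V/F = 0.2178
Converged at V/F = 0.2178.

V/F = 0.2178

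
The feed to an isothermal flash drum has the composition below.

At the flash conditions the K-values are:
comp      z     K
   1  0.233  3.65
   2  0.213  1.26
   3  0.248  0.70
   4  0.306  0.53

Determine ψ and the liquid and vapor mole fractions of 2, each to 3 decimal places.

Material balance + equilibrium reduce to Σ zᵢ(Kᵢ−1)/(1+ψ(Kᵢ−1)) = 0.
Feasibility: ΣzᵢKᵢ = 1.455, Σzᵢ/Kᵢ = 1.165 — both > 1, two phases present.
Newton iteration, ψ⁰ = 0.44:
  ψ = 0.440: g = 0.0677, g' = -0.497 → ψ = 0.576
  ψ = 0.576: g = 0.0053, g' = -0.427 → ψ = 0.589
Converged at ψ = 0.589.
Compositions from xᵢ = zᵢ/(1+ψ(Kᵢ−1)), yᵢ = Kᵢxᵢ:
  1: x = 0.091, y = 0.332
  2: x = 0.185, y = 0.233
  3: x = 0.301, y = 0.211
  4: x = 0.423, y = 0.224

ψ = 0.589, x_2 = 0.185, y_2 = 0.233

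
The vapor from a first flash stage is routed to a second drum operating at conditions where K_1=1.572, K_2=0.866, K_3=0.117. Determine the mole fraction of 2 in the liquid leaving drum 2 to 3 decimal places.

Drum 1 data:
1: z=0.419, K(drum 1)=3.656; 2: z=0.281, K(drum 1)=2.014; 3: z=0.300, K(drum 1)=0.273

x_2 (drum 2) = 0.322

Drum 1:
Let ψ₁ = V/F and solve Σ zᵢ(Kᵢ−1)/(1+ψ₁(Kᵢ−1)) = 0.
Check two-phase: ΣzᵢKᵢ = 2.180 > 1 and Σzᵢ/Kᵢ = 1.353 > 1, so g(0) = 1.180 > 0 and g(1) = -0.353 < 0.
Newton iteration, ψ₁⁰ = 0.61:
  ψ₁ = 0.610: g = 0.2089, g' = -1.053 → ψ₁ = 0.808
  ψ₁ = 0.808: g = -0.0188, g' = -1.318 → ψ₁ = 0.794
Converged at ψ₁ = 0.794.
Drum-1 compositions:
  1: x = 0.135, y = 0.493
  2: x = 0.156, y = 0.314
  3: x = 0.710, y = 0.194
Drum-2 feed = drum-1 vapor: z₂ = (0.4928, 0.3135, 0.1937).
Drum 2:
Material balance + equilibrium reduce to Σ zᵢ(Kᵢ−1)/(1+ψ₂(Kᵢ−1)) = 0.
Feasibility: ΣzᵢKᵢ = 1.069, Σzᵢ/Kᵢ = 2.331 — both > 1, two phases present.
Newton–Raphson from ψ₂ = 0.5:
  ψ₂ = 0.500: g = -0.1321, g' = -0.588 → ψ₂ = 0.275
  ψ₂ = 0.275: g = -0.0261, g' = -0.390 → ψ₂ = 0.208
  ψ₂ = 0.208: g = -0.0010, g' = -0.362 → ψ₂ = 0.206
Converged at ψ₂ = 0.206.
  1: x = 0.441, y = 0.693
  2: x = 0.322, y = 0.279
  3: x = 0.237, y = 0.028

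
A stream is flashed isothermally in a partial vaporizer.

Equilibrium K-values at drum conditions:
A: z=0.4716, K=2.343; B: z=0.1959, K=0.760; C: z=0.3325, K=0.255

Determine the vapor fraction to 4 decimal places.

Let ψ = V/F and solve Σ zᵢ(Kᵢ−1)/(1+ψ(Kᵢ−1)) = 0.
Feasibility: ΣzᵢKᵢ = 1.3386, Σzᵢ/Kᵢ = 1.7630 — both > 1, two phases present.
Newton–Raphson from ψ = 0.5:
  ψ = 0.5000: g = -0.06927, g' = -0.7877 → ψ = 0.4121
  ψ = 0.4121: g = -0.00189, g' = -0.7507 → ψ = 0.4095
Converged at ψ = 0.4095.

ψ = 0.4095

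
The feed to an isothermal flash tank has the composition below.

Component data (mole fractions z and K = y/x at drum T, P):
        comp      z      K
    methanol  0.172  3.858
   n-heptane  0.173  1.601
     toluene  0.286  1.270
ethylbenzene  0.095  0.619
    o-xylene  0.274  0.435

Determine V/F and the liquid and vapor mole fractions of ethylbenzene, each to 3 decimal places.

V/F = 0.692, x_ethylbenzene = 0.129, y_ethylbenzene = 0.080

Rachford–Rice: g(V/F) = Σ zᵢ(Kᵢ−1)/(1+V/F(Kᵢ−1)) = 0.
Check two-phase: ΣzᵢKᵢ = 1.482 > 1 and Σzᵢ/Kᵢ = 1.161 > 1, so g(0) = 0.482 > 0 and g(1) = -0.161 < 0.
Iterate (Newton) starting at V/F = 0.4:
  V/F = 0.400: g = 0.1402, g' = -0.529 → V/F = 0.665
  V/F = 0.665: g = 0.0127, g' = -0.463 → V/F = 0.693
  V/F = 0.693: g = -0.0000, g' = -0.466 → V/F = 0.692
Converged at V/F = 0.692.
Compositions from xᵢ = zᵢ/(1+V/F(Kᵢ−1)), yᵢ = Kᵢxᵢ:
  methanol: x = 0.058, y = 0.223
  n-heptane: x = 0.122, y = 0.196
  toluene: x = 0.241, y = 0.306
  ethylbenzene: x = 0.129, y = 0.080
  o-xylene: x = 0.450, y = 0.196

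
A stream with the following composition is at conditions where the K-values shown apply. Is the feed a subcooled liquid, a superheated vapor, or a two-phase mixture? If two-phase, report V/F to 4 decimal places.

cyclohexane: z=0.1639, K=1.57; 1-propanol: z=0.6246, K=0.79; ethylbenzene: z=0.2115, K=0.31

subcooled liquid

ΣzᵢKᵢ = 0.8163; Σzᵢ/Kᵢ = 1.5773.
Since ΣzᵢKᵢ < 1 the mixture is below its bubble point — single liquid phase.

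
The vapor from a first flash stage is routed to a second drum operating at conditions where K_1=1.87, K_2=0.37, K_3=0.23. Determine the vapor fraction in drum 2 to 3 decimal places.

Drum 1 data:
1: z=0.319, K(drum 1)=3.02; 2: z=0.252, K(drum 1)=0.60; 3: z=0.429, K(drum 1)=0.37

Drum 1:
Material balance + equilibrium reduce to Σ zᵢ(Kᵢ−1)/(1+ψ₁(Kᵢ−1)) = 0.
Check two-phase: ΣzᵢKᵢ = 1.273 > 1 and Σzᵢ/Kᵢ = 1.685 > 1, so g(0) = 0.273 > 0 and g(1) = -0.685 < 0.
Newton iteration, ψ₁⁰ = 0.52:
  ψ₁ = 0.520: g = -0.2150, g' = -0.750 → ψ₁ = 0.234
  ψ₁ = 0.234: g = 0.0097, g' = -0.884 → ψ₁ = 0.245
Converged at ψ₁ = 0.245.
Drum-1 compositions:
  1: x = 0.213, y = 0.645
  2: x = 0.279, y = 0.168
  3: x = 0.507, y = 0.188
Drum-2 feed = drum-1 vapor: z₂ = (0.6447, 0.1676, 0.1877).
Drum 2:
Material balance + equilibrium reduce to Σ zᵢ(Kᵢ−1)/(1+ψ₂(Kᵢ−1)) = 0.
g(0) = ΣzᵢKᵢ − 1 = 0.311 and g(1) = 1 − Σzᵢ/Kᵢ = -0.614, so a root lies in (0, 1).
Newton iteration, ψ₂⁰ = 0.41:
  ψ₂ = 0.410: g = 0.0599, g' = -0.624 → ψ₂ = 0.506
  ψ₂ = 0.506: g = -0.0023, g' = -0.677 → ψ₂ = 0.503
Converged at ψ₂ = 0.503.
  1: x = 0.449, y = 0.839
  2: x = 0.245, y = 0.091
  3: x = 0.306, y = 0.070

V/F (drum 2) = 0.503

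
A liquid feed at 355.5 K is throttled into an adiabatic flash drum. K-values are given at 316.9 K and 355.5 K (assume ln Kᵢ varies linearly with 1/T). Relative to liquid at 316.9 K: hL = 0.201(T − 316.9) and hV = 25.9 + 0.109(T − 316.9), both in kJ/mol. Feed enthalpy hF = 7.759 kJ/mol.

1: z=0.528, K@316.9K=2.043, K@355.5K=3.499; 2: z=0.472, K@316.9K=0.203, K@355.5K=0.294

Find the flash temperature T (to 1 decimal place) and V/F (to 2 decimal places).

T = 321.1 K, V/F = 0.27

Adiabatic flash: solve Rachford–Rice at each trial T, then check hF = ψ·hV(T) + (1−ψ)·hL(T).
  T = 316.9 K: K = (2.043, 0.203), RR gives ψ = 0.210, H_out = 5.438 kJ/mol
  T = 355.5 K: K = (3.499, 0.294), RR gives ψ = 0.559, H_out = 20.252 kJ/mol
  T = 336.2 K: K = (2.715, 0.247), RR gives ψ = 0.426, H_out = 14.155 kJ/mol
  T = 326.5 K: K = (2.363, 0.224), RR gives ψ = 0.335, H_out = 10.300 kJ/mol
  T = 321.7 K: K = (2.200, 0.214), RR gives ψ = 0.278, H_out = 8.042 kJ/mol
  T = 319.3 K: K = (2.121, 0.208), RR gives ψ = 0.246, H_out = 6.791 kJ/mol
  T = 320.5 K: K = (2.160, 0.211), RR gives ψ = 0.262, H_out = 7.428 kJ/mol
Linear interpolation between T = 320.5 (H_out = 7.428) and T = 321.7 (H_out = 8.042) on hF = 7.759 gives T ≈ 321.1 K, at which ψ = 0.27.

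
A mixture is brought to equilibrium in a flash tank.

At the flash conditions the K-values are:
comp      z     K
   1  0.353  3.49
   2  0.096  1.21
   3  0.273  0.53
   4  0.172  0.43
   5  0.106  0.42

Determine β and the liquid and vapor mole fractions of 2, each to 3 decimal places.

Let β = V/F and solve Σ zᵢ(Kᵢ−1)/(1+β(Kᵢ−1)) = 0.
g(0) = ΣzᵢKᵢ − 1 = 0.611 and g(1) = 1 − Σzᵢ/Kᵢ = -0.348, so a root lies in (0, 1).
Iterate (Newton) starting at β = 0.33:
  β = 0.330: g = 0.1527, g' = -0.887 → β = 0.502
  β = 0.502: g = 0.0168, g' = -0.720 → β = 0.525
  β = 0.525: g = 0.0001, g' = -0.708 → β = 0.526
Converged at β = 0.526.
Compositions from xᵢ = zᵢ/(1+β(Kᵢ−1)), yᵢ = Kᵢxᵢ:
  1: x = 0.153, y = 0.534
  2: x = 0.086, y = 0.105
  3: x = 0.363, y = 0.192
  4: x = 0.246, y = 0.106
  5: x = 0.152, y = 0.064

β = 0.526, x_2 = 0.086, y_2 = 0.105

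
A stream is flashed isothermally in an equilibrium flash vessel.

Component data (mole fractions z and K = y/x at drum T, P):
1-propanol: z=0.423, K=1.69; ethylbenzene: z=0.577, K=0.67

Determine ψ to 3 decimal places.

ψ = 0.446

Binary case is linear: z₁(K₁−1)(1+ψ(K₂−1)) + z₂(K₂−1)(1+ψ(K₁−1)) = 0
⇒ ψ = [z₁(K₁−1)+z₂(K₂−1)] / [−(K₁−1)(K₂−1)] = 0.1015/0.2277 = 0.446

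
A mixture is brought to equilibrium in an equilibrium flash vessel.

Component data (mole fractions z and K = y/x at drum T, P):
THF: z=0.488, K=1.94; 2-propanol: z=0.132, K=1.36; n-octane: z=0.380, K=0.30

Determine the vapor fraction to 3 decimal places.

Rachford–Rice: g(ψ) = Σ zᵢ(Kᵢ−1)/(1+ψ(Kᵢ−1)) = 0.
Feasibility: ΣzᵢKᵢ = 1.240, Σzᵢ/Kᵢ = 1.615 — both > 1, two phases present.
Iterate (Newton) starting at ψ = 0.47:
  ψ = 0.470: g = -0.0376, g' = -0.633 → ψ = 0.411
  ψ = 0.411: g = -0.0009, g' = -0.604 → ψ = 0.409
Converged at ψ = 0.409.

ψ = 0.409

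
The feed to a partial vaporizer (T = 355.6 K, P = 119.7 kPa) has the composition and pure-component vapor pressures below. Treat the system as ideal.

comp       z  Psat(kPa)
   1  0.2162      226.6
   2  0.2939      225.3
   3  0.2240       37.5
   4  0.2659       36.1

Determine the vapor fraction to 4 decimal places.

Raoult's law: Kᵢ = Pᵢˢᵃᵗ/P = Pᵢˢᵃᵗ/119.7.
  K_1 = 226.6/119.7 = 1.893066, K_2 = 225.3/119.7 = 1.882206, K_3 = 37.5/119.7 = 0.313283, K_4 = 36.1/119.7 = 0.301587
Rachford–Rice: g(ψ) = Σ zᵢ(Kᵢ−1)/(1+ψ(Kᵢ−1)) = 0.
Check two-phase: ΣzᵢKᵢ = 1.1128 > 1 and Σzᵢ/Kᵢ = 1.8670 > 1, so g(0) = 0.1128 > 0 and g(1) = -0.8670 < 0.
Iterate (Newton) starting at ψ = 0.58:
  ψ = 0.5800: g = -0.26909, g' = -0.8332 → ψ = 0.2570
  ψ = 0.2570: g = -0.04474, g' = -0.6145 → ψ = 0.1842
  ψ = 0.1842: g = -0.00039, g' = -0.6057 → ψ = 0.1836
Converged at ψ = 0.1836.

ψ = 0.1836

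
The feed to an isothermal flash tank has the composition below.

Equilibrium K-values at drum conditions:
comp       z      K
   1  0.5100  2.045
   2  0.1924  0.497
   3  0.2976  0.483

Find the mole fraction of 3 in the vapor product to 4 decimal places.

Material balance + equilibrium reduce to Σ zᵢ(Kᵢ−1)/(1+ψ(Kᵢ−1)) = 0.
Check two-phase: ΣzᵢKᵢ = 1.2823 > 1 and Σzᵢ/Kᵢ = 1.2527 > 1, so g(0) = 0.2823 > 0 and g(1) = -0.2527 < 0.
Newton–Raphson from ψ = 0.5:
  ψ = 0.5000: g = 0.01326, g' = -0.4718 → ψ = 0.5281
Converged at ψ = 0.5281.
Compositions from xᵢ = zᵢ/(1+ψ(Kᵢ−1)), yᵢ = Kᵢxᵢ:
  1: x = 0.3286, y = 0.6721
  2: x = 0.2620, y = 0.1302
  3: x = 0.4094, y = 0.1977

y_3 = 0.1977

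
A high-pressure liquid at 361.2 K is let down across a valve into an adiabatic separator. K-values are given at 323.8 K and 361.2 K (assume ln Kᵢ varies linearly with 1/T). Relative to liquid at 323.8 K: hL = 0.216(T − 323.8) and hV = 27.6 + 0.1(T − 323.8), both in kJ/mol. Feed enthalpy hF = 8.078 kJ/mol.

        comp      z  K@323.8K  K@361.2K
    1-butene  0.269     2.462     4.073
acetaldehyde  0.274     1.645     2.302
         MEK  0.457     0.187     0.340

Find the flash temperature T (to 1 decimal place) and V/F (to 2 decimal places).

T = 327.6 K, V/F = 0.27

Adiabatic flash: solve Rachford–Rice at each trial T, then check hF = ψ·hV(T) + (1−ψ)·hL(T).
  T = 323.8 K: K = (2.462, 1.645, 0.187), RR gives ψ = 0.220, H_out = 6.068 kJ/mol
  T = 361.2 K: K = (4.073, 2.302, 0.340), RR gives ψ = 0.592, H_out = 21.841 kJ/mol
  T = 342.5 K: K = (3.210, 1.964, 0.256), RR gives ψ = 0.422, H_out = 14.773 kJ/mol
  T = 333.1 K: K = (2.820, 1.801, 0.220), RR gives ψ = 0.329, H_out = 10.739 kJ/mol
  T = 328.5 K: K = (2.639, 1.723, 0.203), RR gives ψ = 0.278, H_out = 8.539 kJ/mol
  T = 326.1 K: K = (2.548, 1.683, 0.195), RR gives ψ = 0.249, H_out = 7.310 kJ/mol
Linear interpolation between T = 326.1 (H_out = 7.310) and T = 328.5 (H_out = 8.539) on hF = 8.078 gives T ≈ 327.6 K, at which ψ = 0.27.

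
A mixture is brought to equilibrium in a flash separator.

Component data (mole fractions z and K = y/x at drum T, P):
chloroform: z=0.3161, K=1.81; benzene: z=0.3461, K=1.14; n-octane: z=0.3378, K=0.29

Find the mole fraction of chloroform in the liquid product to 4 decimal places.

x_chloroform = 0.2780

Material balance + equilibrium reduce to Σ zᵢ(Kᵢ−1)/(1+V/F(Kᵢ−1)) = 0.
Check two-phase: ΣzᵢKᵢ = 1.0647 > 1 and Σzᵢ/Kᵢ = 1.6431 > 1, so g(0) = 0.0647 > 0 and g(1) = -0.6431 < 0.
Newton iteration, V/F⁰ = 0.5:
  V/F = 0.5000: g = -0.14432, g' = -0.5203 → V/F = 0.2226
  V/F = 0.2226: g = -0.02095, g' = -0.3955 → V/F = 0.1696
  V/F = 0.1696: g = -0.00024, g' = -0.3869 → V/F = 0.1690
Converged at V/F = 0.1690.
Compositions from xᵢ = zᵢ/(1+V/F(Kᵢ−1)), yᵢ = Kᵢxᵢ:
  chloroform: x = 0.2780, y = 0.5032
  benzene: x = 0.3381, y = 0.3854
  n-octane: x = 0.3839, y = 0.1113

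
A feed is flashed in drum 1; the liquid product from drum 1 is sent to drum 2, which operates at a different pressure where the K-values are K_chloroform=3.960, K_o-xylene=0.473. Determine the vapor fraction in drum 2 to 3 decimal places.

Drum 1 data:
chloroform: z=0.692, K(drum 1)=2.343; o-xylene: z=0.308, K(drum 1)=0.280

Drum 1:
Rachford–Rice: g(ψ₁) = Σ zᵢ(Kᵢ−1)/(1+ψ₁(Kᵢ−1)) = 0.
Check two-phase: ΣzᵢKᵢ = 1.708 > 1 and Σzᵢ/Kᵢ = 1.395 > 1, so g(0) = 0.708 > 0 and g(1) = -0.395 < 0.
Binary case is linear: z₁(K₁−1)(1+ψ₁(K₂−1)) + z₂(K₂−1)(1+ψ₁(K₁−1)) = 0
⇒ ψ₁ = [z₁(K₁−1)+z₂(K₂−1)] / [−(K₁−1)(K₂−1)] = 0.7076/0.9670 = 0.732
Drum-1 compositions:
  chloroform: x = 0.349, y = 0.818
  o-xylene: x = 0.651, y = 0.182
Drum-2 feed = drum-1 liquid: z₂ = (0.3490, 0.6510).
Drum 2:
Material balance + equilibrium reduce to Σ zᵢ(Kᵢ−1)/(1+ψ₂(Kᵢ−1)) = 0.
g(0) = ΣzᵢKᵢ − 1 = 0.690 and g(1) = 1 − Σzᵢ/Kᵢ = -0.464, so a root lies in (0, 1).
Binary case is linear: z₁(K₁−1)(1+ψ₂(K₂−1)) + z₂(K₂−1)(1+ψ₂(K₁−1)) = 0
⇒ ψ₂ = [z₁(K₁−1)+z₂(K₂−1)] / [−(K₁−1)(K₂−1)] = 0.6900/1.5599 = 0.442
  chloroform: x = 0.151, y = 0.598
  o-xylene: x = 0.849, y = 0.402

V/F (drum 2) = 0.442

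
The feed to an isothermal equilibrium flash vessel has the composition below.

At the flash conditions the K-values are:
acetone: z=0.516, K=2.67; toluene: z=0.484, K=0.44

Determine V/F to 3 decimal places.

V/F = 0.632

Rachford–Rice: g(V/F) = Σ zᵢ(Kᵢ−1)/(1+V/F(Kᵢ−1)) = 0.
g(0) = ΣzᵢKᵢ − 1 = 0.591 and g(1) = 1 − Σzᵢ/Kᵢ = -0.293, so a root lies in (0, 1).
Binary case is linear: z₁(K₁−1)(1+V/F(K₂−1)) + z₂(K₂−1)(1+V/F(K₁−1)) = 0
⇒ V/F = [z₁(K₁−1)+z₂(K₂−1)] / [−(K₁−1)(K₂−1)] = 0.5907/0.9352 = 0.632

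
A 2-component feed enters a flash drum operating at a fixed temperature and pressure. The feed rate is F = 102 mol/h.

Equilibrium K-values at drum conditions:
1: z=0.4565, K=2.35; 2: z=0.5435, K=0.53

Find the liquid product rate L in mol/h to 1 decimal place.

L = 44.0 mol/h

Material balance + equilibrium reduce to Σ zᵢ(Kᵢ−1)/(1+β(Kᵢ−1)) = 0.
Check two-phase: ΣzᵢKᵢ = 1.3608 > 1 and Σzᵢ/Kᵢ = 1.2197 > 1, so g(0) = 0.3608 > 0 and g(1) = -0.2197 < 0.
Binary case is linear: z₁(K₁−1)(1+β(K₂−1)) + z₂(K₂−1)(1+β(K₁−1)) = 0
⇒ β = [z₁(K₁−1)+z₂(K₂−1)] / [−(K₁−1)(K₂−1)] = 0.36083/0.63450 = 0.5687
Then V = β·F = 0.5687·102 = 58.0 mol/h and L = F − V = 44.0 mol/h.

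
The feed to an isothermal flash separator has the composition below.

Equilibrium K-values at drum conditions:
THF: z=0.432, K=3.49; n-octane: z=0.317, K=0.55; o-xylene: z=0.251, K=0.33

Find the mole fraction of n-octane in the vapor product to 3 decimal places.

y_n-octane = 0.231

Material balance + equilibrium reduce to Σ zᵢ(Kᵢ−1)/(1+β(Kᵢ−1)) = 0.
g(0) = ΣzᵢKᵢ − 1 = 0.765 and g(1) = 1 − Σzᵢ/Kᵢ = -0.461, so a root lies in (0, 1).
Newton iteration, β⁰ = 0.51:
  β = 0.510: g = 0.0333, g' = -0.888 → β = 0.547
  β = 0.547: g = 0.0003, g' = -0.874 → β = 0.548
Converged at β = 0.548.
Compositions from xᵢ = zᵢ/(1+β(Kᵢ−1)), yᵢ = Kᵢxᵢ:
  THF: x = 0.183, y = 0.638
  n-octane: x = 0.421, y = 0.231
  o-xylene: x = 0.397, y = 0.131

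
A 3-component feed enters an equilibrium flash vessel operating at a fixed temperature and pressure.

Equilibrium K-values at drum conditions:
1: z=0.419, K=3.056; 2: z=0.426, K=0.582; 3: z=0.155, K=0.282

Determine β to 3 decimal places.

Let β = V/F and solve Σ zᵢ(Kᵢ−1)/(1+β(Kᵢ−1)) = 0.
Feasibility: ΣzᵢKᵢ = 1.572, Σzᵢ/Kᵢ = 1.419 — both > 1, two phases present.
Newton iteration, β⁰ = 0.34:
  β = 0.340: g = 0.1522, g' = -0.855 → β = 0.518
  β = 0.518: g = 0.0126, g' = -0.739 → β = 0.535
Converged at β = 0.535.

β = 0.535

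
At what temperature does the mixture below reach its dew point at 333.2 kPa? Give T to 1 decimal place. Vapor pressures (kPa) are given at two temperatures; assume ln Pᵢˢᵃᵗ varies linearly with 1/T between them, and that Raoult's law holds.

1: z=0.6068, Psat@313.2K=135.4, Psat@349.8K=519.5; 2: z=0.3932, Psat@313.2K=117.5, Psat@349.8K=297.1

Dew-point temperature: Σzᵢ·P/Pᵢˢᵃᵗ(T) = 1. Interpolate ln Pᵢˢᵃᵗ = aᵢ + bᵢ/T.
  T = 313.2 K: ΣzᵢP/Pᵢˢᵃᵗ = 2.6083
  T = 349.8 K: ΣzᵢP/Pᵢˢᵃᵗ = 0.8302
  T = 331.5 K: ΣzᵢP/Pᵢˢᵃᵗ = 1.4180
  T = 340.6 K: ΣzᵢP/Pᵢˢᵃᵗ = 1.0775
  T = 345.2 K: ΣzᵢP/Pᵢˢᵃᵗ = 0.9439
  T = 342.9 K: ΣzᵢP/Pᵢˢᵃᵗ = 1.0079
Interpolating between 342.9 K and 345.2 K gives T ≈ 343.2 K.

T = 343.2 K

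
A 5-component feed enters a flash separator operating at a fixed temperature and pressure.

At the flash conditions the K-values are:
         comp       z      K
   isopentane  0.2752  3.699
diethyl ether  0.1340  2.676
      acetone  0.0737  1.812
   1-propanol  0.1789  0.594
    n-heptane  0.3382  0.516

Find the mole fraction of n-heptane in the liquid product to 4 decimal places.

Material balance + equilibrium reduce to Σ zᵢ(Kᵢ−1)/(1+ψ(Kᵢ−1)) = 0.
g(0) = ΣzᵢKᵢ − 1 = 0.7909 and g(1) = 1 − Σzᵢ/Kᵢ = -0.1218, so a root lies in (0, 1).
Newton–Raphson from ψ = 0.5:
  ψ = 0.5000: g = 0.17381, g' = -0.6835 → ψ = 0.7543
  ψ = 0.7543: g = 0.01846, g' = -0.5674 → ψ = 0.7868
  ψ = 0.7868: g = 0.00006, g' = -0.5639 → ψ = 0.7869
Converged at ψ = 0.7869.
Compositions from xᵢ = zᵢ/(1+ψ(Kᵢ−1)), yᵢ = Kᵢxᵢ:
  isopentane: x = 0.0881, y = 0.3259
  diethyl ether: x = 0.0578, y = 0.1546
  acetone: x = 0.0450, y = 0.0815
  1-propanol: x = 0.2629, y = 0.1562
  n-heptane: x = 0.5463, y = 0.2819

x_n-heptane = 0.5463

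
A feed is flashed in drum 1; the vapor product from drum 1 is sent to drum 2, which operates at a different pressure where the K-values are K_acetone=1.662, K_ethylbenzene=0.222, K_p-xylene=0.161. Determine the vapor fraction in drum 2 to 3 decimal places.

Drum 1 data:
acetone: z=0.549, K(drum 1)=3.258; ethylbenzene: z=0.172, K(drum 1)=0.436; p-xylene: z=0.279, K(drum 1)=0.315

V/F (drum 2) = 0.467

Drum 1:
Material balance + equilibrium reduce to Σ zᵢ(Kᵢ−1)/(1+ψ₁(Kᵢ−1)) = 0.
Check two-phase: ΣzᵢKᵢ = 1.952 > 1 and Σzᵢ/Kᵢ = 1.449 > 1, so g(0) = 0.952 > 0 and g(1) = -0.449 < 0.
Iterate (Newton) starting at ψ₁ = 0.5:
  ψ₁ = 0.500: g = 0.1565, g' = -1.027 → ψ₁ = 0.652
  ψ₁ = 0.652: g = 0.0022, g' = -1.023 → ψ₁ = 0.655
Converged at ψ₁ = 0.655.
Drum-1 compositions:
  acetone: x = 0.222, y = 0.722
  ethylbenzene: x = 0.273, y = 0.119
  p-xylene: x = 0.506, y = 0.159
Drum-2 feed = drum-1 vapor: z₂ = (0.7218, 0.1189, 0.1593).
Drum 2:
Rachford–Rice: g(ψ₂) = Σ zᵢ(Kᵢ−1)/(1+ψ₂(Kᵢ−1)) = 0.
g(0) = ΣzᵢKᵢ − 1 = 0.252 and g(1) = 1 − Σzᵢ/Kᵢ = -0.959, so a root lies in (0, 1).
Newton iteration, ψ₂⁰ = 0.57:
  ψ₂ = 0.570: g = -0.0755, g' = -0.811 → ψ₂ = 0.477
  ψ₂ = 0.477: g = -0.0067, g' = -0.676 → ψ₂ = 0.467
Converged at ψ₂ = 0.467.
  acetone: x = 0.551, y = 0.916
  ethylbenzene: x = 0.187, y = 0.041
  p-xylene: x = 0.262, y = 0.042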